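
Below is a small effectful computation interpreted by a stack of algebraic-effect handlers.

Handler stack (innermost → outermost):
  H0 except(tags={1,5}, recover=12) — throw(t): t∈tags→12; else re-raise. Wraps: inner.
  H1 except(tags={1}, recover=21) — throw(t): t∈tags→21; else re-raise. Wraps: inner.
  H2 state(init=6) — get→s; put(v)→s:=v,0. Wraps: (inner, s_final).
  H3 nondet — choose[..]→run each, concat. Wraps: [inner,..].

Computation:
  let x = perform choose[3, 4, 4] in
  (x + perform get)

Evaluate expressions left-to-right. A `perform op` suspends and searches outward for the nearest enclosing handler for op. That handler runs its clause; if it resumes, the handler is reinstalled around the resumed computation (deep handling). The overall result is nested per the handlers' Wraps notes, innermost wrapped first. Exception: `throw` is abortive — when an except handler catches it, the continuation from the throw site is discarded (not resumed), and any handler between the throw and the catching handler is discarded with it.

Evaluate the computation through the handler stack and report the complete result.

Answer: [(9, 6), (10, 6), (10, 6)]

Working:
choose[3, 4, 4] @ H3
  branch[0] choose=3:
    get @ H2 ⇒ 6
    H0 returns 9
    H1 returns 9
    H2 returns (9, 6)
    H3 returns [(9, 6)]
  branch[1] choose=4:
    get @ H2 ⇒ 6
    H0 returns 10
    H1 returns 10
    H2 returns (10, 6)
    H3 returns [(10, 6)]
  branch[2] choose=4:
    get @ H2 ⇒ 6
    H0 returns 10
    H1 returns 10
    H2 returns (10, 6)
    H3 returns [(10, 6)]
= [(9, 6), (10, 6), (10, 6)]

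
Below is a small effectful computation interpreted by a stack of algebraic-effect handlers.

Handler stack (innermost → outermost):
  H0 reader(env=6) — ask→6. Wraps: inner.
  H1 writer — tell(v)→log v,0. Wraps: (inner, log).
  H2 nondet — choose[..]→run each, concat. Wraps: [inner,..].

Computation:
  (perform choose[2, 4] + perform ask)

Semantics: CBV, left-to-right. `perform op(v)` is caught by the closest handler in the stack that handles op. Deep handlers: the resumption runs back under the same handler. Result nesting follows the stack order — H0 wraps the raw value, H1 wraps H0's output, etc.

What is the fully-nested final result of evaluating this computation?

Answer: [(8, ()), (10, ())]

Evaluation trace:
choose[2, 4] @ H2
  branch[0] choose=2:
    ask @ H0 ⇒ 6
    H0 returns 8
    H1 returns (8, ())
    H2 returns [(8, ())]
  branch[1] choose=4:
    ask @ H0 ⇒ 6
    H0 returns 10
    H1 returns (10, ())
    H2 returns [(10, ())]
= [(8, ()), (10, ())]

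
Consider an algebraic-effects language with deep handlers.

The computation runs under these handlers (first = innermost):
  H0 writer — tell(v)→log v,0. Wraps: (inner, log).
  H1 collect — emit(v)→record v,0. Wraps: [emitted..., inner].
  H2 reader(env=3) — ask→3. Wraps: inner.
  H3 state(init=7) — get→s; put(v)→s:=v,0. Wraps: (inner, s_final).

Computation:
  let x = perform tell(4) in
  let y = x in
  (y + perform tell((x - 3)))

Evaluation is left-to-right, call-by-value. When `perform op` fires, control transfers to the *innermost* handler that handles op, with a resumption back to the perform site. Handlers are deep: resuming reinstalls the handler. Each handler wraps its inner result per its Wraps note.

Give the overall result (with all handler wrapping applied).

Working:
tell(4) @ H0 ⇒ log+=4
tell(-3) @ H0 ⇒ log+=-3
H0 returns (0, (4, -3))
H1 returns [(0, (4, -3))]
H2 returns [(0, (4, -3))]
H3 returns ([(0, (4, -3))], 7)
= ([(0, (4, -3))], 7)

Answer: ([(0, (4, -3))], 7)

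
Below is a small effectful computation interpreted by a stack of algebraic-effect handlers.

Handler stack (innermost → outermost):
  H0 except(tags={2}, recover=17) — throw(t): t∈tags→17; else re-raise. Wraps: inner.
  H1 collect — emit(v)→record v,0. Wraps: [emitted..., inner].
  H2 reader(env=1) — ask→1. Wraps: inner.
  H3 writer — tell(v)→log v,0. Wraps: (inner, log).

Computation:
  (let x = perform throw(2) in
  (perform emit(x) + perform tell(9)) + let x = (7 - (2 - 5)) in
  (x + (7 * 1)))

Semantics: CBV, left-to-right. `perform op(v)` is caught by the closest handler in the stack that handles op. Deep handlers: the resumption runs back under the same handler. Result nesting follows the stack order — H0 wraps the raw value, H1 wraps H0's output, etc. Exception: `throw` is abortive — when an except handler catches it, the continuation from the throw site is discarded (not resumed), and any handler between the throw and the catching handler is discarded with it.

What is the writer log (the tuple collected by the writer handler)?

Step-by-step:
throw(2) @ H0 caught ⇒ 17
H1 returns [17]
H2 returns [17]
H3 returns ([17], ())
= ([17], ())

Answer: ()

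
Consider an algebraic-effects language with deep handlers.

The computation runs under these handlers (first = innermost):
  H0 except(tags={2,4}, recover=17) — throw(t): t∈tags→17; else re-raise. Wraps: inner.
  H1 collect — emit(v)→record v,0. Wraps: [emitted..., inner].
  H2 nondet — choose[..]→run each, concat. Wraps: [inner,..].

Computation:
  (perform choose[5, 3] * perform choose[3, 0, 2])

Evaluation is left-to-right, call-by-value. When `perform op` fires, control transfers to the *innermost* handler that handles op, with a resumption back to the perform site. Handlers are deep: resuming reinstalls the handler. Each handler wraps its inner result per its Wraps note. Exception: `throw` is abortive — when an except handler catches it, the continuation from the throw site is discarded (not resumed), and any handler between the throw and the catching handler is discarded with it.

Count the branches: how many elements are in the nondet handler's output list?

Working:
choose[5, 3] @ H2
  branch[0] choose=5:
    choose[3, 0, 2] @ H2
      branch[0] choose=3:
        H0 returns 15
        H1 returns [15]
        H2 returns [[15]]
      branch[1] choose=0:
        H0 returns 0
        H1 returns [0]
        H2 returns [[0]]
      branch[2] choose=2:
        H0 returns 10
        H1 returns [10]
        H2 returns [[10]]
  branch[1] choose=3:
    choose[3, 0, 2] @ H2
      branch[0] choose=3:
        H0 returns 9
        H1 returns [9]
        H2 returns [[9]]
      branch[1] choose=0:
        H0 returns 0
        H1 returns [0]
        H2 returns [[0]]
      branch[2] choose=2:
        H0 returns 6
        H1 returns [6]
        H2 returns [[6]]
= [[15], [0], [10], [9], [0], [6]]

Answer: 6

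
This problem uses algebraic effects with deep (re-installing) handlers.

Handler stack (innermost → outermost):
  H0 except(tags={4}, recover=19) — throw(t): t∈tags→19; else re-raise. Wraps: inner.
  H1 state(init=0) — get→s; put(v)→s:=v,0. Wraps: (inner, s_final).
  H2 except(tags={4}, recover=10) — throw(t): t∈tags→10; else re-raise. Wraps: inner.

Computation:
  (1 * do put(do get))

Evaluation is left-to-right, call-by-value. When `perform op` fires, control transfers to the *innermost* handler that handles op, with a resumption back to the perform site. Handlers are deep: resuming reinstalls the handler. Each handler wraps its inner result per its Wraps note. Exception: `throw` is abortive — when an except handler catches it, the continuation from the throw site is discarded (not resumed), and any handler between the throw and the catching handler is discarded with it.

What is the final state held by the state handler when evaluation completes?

Evaluation trace:
get @ H1 ⇒ 0
put(0) @ H1 ⇒ s:=0
H0 returns 0
H1 returns (0, 0)
H2 returns (0, 0)
= (0, 0)

Answer: 0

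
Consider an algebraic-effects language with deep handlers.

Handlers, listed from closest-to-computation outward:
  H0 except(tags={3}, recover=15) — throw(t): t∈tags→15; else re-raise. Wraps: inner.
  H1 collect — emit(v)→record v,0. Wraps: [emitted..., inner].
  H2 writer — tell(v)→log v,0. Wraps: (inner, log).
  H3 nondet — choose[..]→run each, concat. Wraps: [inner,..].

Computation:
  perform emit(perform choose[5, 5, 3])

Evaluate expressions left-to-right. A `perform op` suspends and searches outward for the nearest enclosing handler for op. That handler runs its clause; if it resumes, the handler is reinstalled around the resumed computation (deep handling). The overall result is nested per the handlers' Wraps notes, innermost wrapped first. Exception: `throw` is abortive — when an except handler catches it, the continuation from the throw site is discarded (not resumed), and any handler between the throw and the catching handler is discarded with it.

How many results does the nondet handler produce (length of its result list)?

Answer: 3

Working:
choose[5, 5, 3] @ H3
  branch[0] choose=5:
    emit(5) @ H1 ⇒ out+=5
    H0 returns 0
    H1 returns [5, 0]
    H2 returns ([5, 0], ())
    H3 returns [([5, 0], ())]
  branch[1] choose=5:
    emit(5) @ H1 ⇒ out+=5
    H0 returns 0
    H1 returns [5, 0]
    H2 returns ([5, 0], ())
    H3 returns [([5, 0], ())]
  branch[2] choose=3:
    emit(3) @ H1 ⇒ out+=3
    H0 returns 0
    H1 returns [3, 0]
    H2 returns ([3, 0], ())
    H3 returns [([3, 0], ())]
= [([5, 0], ()), ([5, 0], ()), ([3, 0], ())]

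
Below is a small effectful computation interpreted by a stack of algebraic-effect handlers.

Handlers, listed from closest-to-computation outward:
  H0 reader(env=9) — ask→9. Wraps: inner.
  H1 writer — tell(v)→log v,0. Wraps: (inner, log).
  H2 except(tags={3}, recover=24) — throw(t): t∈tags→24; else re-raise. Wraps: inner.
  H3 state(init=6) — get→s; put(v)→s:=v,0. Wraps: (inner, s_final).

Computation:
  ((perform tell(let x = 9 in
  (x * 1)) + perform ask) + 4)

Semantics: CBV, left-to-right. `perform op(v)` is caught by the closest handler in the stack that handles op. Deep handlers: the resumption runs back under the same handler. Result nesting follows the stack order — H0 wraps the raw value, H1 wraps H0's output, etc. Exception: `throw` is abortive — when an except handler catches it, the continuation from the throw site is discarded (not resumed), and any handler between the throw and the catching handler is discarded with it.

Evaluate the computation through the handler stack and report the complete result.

Answer: ((13, (9)), 6)

Evaluation trace:
tell(9) @ H1 ⇒ log+=9
ask @ H0 ⇒ 9
H0 returns 13
H1 returns (13, (9))
H2 returns (13, (9))
H3 returns ((13, (9)), 6)
= ((13, (9)), 6)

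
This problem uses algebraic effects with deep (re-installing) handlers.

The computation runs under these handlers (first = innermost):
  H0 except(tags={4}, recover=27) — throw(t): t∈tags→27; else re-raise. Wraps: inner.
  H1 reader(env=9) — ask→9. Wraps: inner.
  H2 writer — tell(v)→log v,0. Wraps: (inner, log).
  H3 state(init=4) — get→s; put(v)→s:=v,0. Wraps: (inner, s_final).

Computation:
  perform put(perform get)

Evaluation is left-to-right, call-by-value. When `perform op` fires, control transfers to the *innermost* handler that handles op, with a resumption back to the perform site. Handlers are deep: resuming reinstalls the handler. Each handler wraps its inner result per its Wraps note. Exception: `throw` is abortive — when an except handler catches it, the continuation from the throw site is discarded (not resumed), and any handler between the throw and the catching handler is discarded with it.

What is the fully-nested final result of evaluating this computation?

Working:
get @ H3 ⇒ 4
put(4) @ H3 ⇒ s:=4
H0 returns 0
H1 returns 0
H2 returns (0, ())
H3 returns ((0, ()), 4)
= ((0, ()), 4)

Answer: ((0, ()), 4)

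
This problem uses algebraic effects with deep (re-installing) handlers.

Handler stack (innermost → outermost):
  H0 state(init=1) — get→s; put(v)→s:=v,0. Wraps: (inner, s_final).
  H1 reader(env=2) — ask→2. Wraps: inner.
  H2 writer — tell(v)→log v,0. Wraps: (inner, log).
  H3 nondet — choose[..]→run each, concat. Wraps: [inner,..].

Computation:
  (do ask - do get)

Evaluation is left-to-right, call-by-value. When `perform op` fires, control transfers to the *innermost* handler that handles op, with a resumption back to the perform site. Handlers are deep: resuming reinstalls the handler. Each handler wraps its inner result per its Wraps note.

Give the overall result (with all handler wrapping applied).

Answer: [((1, 1), ())]

Evaluation trace:
ask @ H1 ⇒ 2
get @ H0 ⇒ 1
H0 returns (1, 1)
H1 returns (1, 1)
H2 returns ((1, 1), ())
H3 returns [((1, 1), ())]
= [((1, 1), ())]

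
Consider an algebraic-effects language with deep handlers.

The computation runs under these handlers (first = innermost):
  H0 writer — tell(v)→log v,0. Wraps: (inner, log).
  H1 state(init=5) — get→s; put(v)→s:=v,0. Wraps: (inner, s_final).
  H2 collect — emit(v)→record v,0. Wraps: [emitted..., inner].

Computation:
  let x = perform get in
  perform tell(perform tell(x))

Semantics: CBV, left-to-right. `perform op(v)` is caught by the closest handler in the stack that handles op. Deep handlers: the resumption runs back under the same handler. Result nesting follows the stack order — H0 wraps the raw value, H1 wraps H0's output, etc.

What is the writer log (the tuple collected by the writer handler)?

Answer: (5, 0)

Working:
get @ H1 ⇒ 5
tell(5) @ H0 ⇒ log+=5
tell(0) @ H0 ⇒ log+=0
H0 returns (0, (5, 0))
H1 returns ((0, (5, 0)), 5)
H2 returns [((0, (5, 0)), 5)]
= [((0, (5, 0)), 5)]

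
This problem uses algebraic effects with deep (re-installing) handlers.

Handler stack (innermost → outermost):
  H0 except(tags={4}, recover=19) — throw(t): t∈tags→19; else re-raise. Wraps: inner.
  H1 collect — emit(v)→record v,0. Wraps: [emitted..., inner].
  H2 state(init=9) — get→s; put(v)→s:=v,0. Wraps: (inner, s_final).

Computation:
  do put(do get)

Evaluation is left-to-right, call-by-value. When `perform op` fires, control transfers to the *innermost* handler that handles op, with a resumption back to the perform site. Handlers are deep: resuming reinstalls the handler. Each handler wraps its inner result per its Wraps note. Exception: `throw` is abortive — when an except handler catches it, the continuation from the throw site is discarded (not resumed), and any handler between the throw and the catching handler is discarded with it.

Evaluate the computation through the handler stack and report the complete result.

Evaluation trace:
get @ H2 ⇒ 9
put(9) @ H2 ⇒ s:=9
H0 returns 0
H1 returns [0]
H2 returns ([0], 9)
= ([0], 9)

Answer: ([0], 9)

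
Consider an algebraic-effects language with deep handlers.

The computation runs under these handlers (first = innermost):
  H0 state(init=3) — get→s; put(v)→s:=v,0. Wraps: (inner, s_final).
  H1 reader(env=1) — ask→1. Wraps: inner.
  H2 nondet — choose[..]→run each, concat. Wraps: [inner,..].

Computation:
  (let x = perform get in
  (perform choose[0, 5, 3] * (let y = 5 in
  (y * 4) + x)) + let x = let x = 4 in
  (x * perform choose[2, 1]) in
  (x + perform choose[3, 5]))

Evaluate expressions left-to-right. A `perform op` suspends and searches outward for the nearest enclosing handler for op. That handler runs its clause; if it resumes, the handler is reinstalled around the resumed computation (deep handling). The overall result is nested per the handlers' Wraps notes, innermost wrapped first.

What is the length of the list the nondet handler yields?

Answer: 12

Step-by-step:
get @ H0 ⇒ 3
choose[0, 5, 3] @ H2
  branch[0] choose=0:
    choose[2, 1] @ H2
      branch[0] choose=2:
        choose[3, 5] @ H2
          branch[0] choose=3:
            H0 returns (11, 3)
            H1 returns (11, 3)
            H2 returns [(11, 3)]
          branch[1] choose=5:
            H0 returns (13, 3)
            H1 returns (13, 3)
            H2 returns [(13, 3)]
      branch[1] choose=1:
        choose[3, 5] @ H2
          branch[0] choose=3:
            H0 returns (7, 3)
            H1 returns (7, 3)
            H2 returns [(7, 3)]
          branch[1] choose=5:
            H0 returns (9, 3)
            H1 returns (9, 3)
            H2 returns [(9, 3)]
  branch[1] choose=5:
    choose[2, 1] @ H2
      branch[0] choose=2:
        choose[3, 5] @ H2
          branch[0] choose=3:
            H0 returns (126, 3)
            H1 returns (126, 3)
            H2 returns [(126, 3)]
          branch[1] choose=5:
            H0 returns (128, 3)
            H1 returns (128, 3)
            H2 returns [(128, 3)]
      branch[1] choose=1:
        choose[3, 5] @ H2
          branch[0] choose=3:
            H0 returns (122, 3)
            H1 returns (122, 3)
            H2 returns [(122, 3)]
          branch[1] choose=5:
            H0 returns (124, 3)
            H1 returns (124, 3)
            H2 returns [(124, 3)]
  branch[2] choose=3:
    choose[2, 1] @ H2
      branch[0] choose=2:
        choose[3, 5] @ H2
          branch[0] choose=3:
            H0 returns (80, 3)
            H1 returns (80, 3)
            H2 returns [(80, 3)]
          branch[1] choose=5:
            H0 returns (82, 3)
            H1 returns (82, 3)
            H2 returns [(82, 3)]
      branch[1] choose=1:
        choose[3, 5] @ H2
          branch[0] choose=3:
            H0 returns (76, 3)
            H1 returns (76, 3)
            H2 returns [(76, 3)]
          branch[1] choose=5:
            H0 returns (78, 3)
            H1 returns (78, 3)
            H2 returns [(78, 3)]
= [(11, 3), (13, 3), (7, 3), (9, 3), (126, 3), (128, 3), (122, 3), (124, 3), (80, 3), (82, 3), (76, 3), (78, 3)]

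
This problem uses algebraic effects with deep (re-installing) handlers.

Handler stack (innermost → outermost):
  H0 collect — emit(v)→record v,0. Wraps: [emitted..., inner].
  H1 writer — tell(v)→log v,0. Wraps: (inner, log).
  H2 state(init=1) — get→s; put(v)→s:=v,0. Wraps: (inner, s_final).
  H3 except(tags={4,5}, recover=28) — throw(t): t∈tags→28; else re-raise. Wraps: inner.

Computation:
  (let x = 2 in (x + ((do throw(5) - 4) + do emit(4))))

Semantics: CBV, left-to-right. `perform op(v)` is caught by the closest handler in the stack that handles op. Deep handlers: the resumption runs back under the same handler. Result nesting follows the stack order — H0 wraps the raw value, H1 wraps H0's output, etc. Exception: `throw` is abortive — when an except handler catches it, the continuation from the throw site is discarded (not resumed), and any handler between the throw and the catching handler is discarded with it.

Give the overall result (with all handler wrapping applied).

Evaluation trace:
throw(5) @ H3 caught ⇒ 28
= 28

Answer: 28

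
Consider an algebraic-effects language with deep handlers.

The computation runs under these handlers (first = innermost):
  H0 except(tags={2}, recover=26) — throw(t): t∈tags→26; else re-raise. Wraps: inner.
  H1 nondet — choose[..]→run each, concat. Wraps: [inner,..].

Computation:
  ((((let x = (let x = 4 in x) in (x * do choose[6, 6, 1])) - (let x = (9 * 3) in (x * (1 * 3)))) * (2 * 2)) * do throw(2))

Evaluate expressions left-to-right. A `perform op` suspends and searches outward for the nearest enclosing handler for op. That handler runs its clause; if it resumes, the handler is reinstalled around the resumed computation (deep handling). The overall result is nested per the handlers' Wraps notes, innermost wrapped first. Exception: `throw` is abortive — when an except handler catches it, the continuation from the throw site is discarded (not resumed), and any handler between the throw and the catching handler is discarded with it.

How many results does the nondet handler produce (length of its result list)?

Answer: 3

Evaluation trace:
choose[6, 6, 1] @ H1
  branch[0] choose=6:
    throw(2) @ H0 caught ⇒ 26
    H1 returns [26]
  branch[1] choose=6:
    throw(2) @ H0 caught ⇒ 26
    H1 returns [26]
  branch[2] choose=1:
    throw(2) @ H0 caught ⇒ 26
    H1 returns [26]
= [26, 26, 26]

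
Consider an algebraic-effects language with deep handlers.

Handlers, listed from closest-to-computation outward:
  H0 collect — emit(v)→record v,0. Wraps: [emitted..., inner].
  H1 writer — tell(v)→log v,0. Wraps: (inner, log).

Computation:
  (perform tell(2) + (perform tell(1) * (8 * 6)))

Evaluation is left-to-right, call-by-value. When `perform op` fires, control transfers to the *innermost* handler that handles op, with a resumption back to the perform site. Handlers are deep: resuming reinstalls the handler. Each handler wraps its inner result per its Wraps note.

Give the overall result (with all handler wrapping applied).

Answer: ([0], (2, 1))

Step-by-step:
tell(2) @ H1 ⇒ log+=2
tell(1) @ H1 ⇒ log+=1
H0 returns [0]
H1 returns ([0], (2, 1))
= ([0], (2, 1))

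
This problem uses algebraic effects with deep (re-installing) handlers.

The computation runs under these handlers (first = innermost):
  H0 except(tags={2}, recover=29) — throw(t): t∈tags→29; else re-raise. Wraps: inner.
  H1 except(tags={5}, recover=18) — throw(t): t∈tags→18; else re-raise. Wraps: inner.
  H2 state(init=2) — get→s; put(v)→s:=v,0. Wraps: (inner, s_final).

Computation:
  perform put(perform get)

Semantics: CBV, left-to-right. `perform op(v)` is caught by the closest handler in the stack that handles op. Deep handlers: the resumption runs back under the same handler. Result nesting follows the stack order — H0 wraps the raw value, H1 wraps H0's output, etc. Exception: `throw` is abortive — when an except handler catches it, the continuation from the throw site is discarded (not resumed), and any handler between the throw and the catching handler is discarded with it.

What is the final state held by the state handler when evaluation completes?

Working:
get @ H2 ⇒ 2
put(2) @ H2 ⇒ s:=2
H0 returns 0
H1 returns 0
H2 returns (0, 2)
= (0, 2)

Answer: 2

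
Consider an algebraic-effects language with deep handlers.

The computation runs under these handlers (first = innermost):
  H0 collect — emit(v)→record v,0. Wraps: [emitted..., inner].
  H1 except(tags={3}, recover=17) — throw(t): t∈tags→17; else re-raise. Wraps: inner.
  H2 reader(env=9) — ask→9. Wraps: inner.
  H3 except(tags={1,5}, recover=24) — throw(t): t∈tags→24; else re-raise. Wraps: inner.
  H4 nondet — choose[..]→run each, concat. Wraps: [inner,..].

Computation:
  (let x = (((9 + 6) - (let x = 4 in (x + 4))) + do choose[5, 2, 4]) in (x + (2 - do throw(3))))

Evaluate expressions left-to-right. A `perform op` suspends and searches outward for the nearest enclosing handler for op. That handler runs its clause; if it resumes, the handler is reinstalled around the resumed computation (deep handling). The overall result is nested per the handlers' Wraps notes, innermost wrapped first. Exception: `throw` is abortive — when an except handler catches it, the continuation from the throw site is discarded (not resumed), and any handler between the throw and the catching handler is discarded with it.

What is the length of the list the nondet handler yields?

Answer: 3

Working:
choose[5, 2, 4] @ H4
  branch[0] choose=5:
    throw(3) @ H1 caught ⇒ 17
    H2 returns 17
    H3 returns 17
    H4 returns [17]
  branch[1] choose=2:
    throw(3) @ H1 caught ⇒ 17
    H2 returns 17
    H3 returns 17
    H4 returns [17]
  branch[2] choose=4:
    throw(3) @ H1 caught ⇒ 17
    H2 returns 17
    H3 returns 17
    H4 returns [17]
= [17, 17, 17]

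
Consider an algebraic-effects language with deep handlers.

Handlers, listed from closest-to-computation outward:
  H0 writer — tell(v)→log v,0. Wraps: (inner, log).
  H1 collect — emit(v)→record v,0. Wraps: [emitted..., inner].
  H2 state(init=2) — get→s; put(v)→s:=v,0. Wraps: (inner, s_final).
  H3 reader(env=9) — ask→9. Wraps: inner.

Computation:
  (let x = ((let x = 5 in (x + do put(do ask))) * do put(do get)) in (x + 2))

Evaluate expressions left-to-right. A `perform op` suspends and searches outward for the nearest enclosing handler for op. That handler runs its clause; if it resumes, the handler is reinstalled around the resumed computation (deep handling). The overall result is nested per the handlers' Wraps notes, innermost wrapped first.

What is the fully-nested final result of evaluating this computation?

Answer: ([(2, ())], 9)

Working:
ask @ H3 ⇒ 9
put(9) @ H2 ⇒ s:=9
get @ H2 ⇒ 9
put(9) @ H2 ⇒ s:=9
H0 returns (2, ())
H1 returns [(2, ())]
H2 returns ([(2, ())], 9)
H3 returns ([(2, ())], 9)
= ([(2, ())], 9)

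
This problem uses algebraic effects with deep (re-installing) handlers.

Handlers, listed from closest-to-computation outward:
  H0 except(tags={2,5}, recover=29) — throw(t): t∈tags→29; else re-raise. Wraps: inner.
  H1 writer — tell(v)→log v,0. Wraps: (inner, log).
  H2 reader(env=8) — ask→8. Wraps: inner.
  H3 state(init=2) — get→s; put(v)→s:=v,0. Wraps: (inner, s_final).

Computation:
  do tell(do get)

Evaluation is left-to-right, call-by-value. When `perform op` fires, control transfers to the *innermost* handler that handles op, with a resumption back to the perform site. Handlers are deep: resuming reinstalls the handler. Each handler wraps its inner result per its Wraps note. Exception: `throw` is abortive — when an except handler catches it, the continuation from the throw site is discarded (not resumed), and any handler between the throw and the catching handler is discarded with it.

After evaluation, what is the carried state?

Answer: 2

Working:
get @ H3 ⇒ 2
tell(2) @ H1 ⇒ log+=2
H0 returns 0
H1 returns (0, (2))
H2 returns (0, (2))
H3 returns ((0, (2)), 2)
= ((0, (2)), 2)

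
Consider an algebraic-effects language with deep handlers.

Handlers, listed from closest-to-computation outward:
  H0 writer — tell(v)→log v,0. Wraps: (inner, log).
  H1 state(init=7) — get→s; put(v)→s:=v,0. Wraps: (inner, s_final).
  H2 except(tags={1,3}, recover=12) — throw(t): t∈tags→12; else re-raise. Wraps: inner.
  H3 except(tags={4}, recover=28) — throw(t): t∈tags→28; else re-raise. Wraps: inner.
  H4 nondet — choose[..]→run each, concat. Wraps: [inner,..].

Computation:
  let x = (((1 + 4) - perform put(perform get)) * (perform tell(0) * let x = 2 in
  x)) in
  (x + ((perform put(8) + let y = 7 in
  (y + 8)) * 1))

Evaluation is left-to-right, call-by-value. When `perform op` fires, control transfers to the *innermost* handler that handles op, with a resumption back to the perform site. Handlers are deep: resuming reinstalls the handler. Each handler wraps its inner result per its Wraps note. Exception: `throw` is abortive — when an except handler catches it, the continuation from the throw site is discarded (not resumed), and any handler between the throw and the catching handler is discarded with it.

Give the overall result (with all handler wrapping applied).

Working:
get @ H1 ⇒ 7
put(7) @ H1 ⇒ s:=7
tell(0) @ H0 ⇒ log+=0
put(8) @ H1 ⇒ s:=8
H0 returns (15, (0))
H1 returns ((15, (0)), 8)
H2 returns ((15, (0)), 8)
H3 returns ((15, (0)), 8)
H4 returns [((15, (0)), 8)]
= [((15, (0)), 8)]

Answer: [((15, (0)), 8)]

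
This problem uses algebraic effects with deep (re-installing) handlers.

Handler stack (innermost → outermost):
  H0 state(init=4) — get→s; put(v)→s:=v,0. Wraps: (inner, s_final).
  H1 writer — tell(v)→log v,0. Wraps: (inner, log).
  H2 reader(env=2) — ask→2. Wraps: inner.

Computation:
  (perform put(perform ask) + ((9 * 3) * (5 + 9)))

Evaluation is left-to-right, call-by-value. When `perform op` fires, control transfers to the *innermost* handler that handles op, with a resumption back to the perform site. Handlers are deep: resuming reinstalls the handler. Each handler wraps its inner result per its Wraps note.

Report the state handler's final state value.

Step-by-step:
ask @ H2 ⇒ 2
put(2) @ H0 ⇒ s:=2
H0 returns (378, 2)
H1 returns ((378, 2), ())
H2 returns ((378, 2), ())
= ((378, 2), ())

Answer: 2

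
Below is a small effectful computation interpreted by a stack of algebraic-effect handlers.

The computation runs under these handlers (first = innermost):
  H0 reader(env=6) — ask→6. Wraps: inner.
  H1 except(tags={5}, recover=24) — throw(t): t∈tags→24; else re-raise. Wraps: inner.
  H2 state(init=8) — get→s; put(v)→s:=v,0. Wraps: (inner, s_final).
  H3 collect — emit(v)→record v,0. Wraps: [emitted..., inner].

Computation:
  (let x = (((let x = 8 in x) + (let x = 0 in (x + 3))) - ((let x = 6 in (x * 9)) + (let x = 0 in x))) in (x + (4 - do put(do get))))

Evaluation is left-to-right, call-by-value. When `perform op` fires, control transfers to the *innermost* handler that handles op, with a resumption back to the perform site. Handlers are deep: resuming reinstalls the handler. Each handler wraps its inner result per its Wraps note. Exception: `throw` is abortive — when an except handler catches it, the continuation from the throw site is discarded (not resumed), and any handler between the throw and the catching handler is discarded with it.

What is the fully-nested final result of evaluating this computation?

Evaluation trace:
get @ H2 ⇒ 8
put(8) @ H2 ⇒ s:=8
H0 returns -39
H1 returns -39
H2 returns (-39, 8)
H3 returns [(-39, 8)]
= [(-39, 8)]

Answer: [(-39, 8)]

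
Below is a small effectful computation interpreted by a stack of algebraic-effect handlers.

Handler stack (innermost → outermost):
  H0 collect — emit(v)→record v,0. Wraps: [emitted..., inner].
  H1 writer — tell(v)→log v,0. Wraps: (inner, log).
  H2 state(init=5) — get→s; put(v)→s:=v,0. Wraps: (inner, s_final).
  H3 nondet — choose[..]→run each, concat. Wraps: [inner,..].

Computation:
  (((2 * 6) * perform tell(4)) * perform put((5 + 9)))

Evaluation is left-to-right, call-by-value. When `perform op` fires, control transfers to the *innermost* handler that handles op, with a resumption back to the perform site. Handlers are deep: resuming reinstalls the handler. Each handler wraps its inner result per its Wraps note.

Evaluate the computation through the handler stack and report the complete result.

Answer: [(([0], (4)), 14)]

Step-by-step:
tell(4) @ H1 ⇒ log+=4
put(14) @ H2 ⇒ s:=14
H0 returns [0]
H1 returns ([0], (4))
H2 returns (([0], (4)), 14)
H3 returns [(([0], (4)), 14)]
= [(([0], (4)), 14)]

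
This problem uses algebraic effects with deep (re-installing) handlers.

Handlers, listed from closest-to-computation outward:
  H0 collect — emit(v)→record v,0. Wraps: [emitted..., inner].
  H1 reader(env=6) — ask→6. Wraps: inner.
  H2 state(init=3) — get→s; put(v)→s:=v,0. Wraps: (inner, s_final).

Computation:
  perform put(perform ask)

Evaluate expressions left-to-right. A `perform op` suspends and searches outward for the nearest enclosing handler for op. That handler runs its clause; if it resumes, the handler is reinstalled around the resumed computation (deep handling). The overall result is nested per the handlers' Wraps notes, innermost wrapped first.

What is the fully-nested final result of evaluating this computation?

Answer: ([0], 6)

Step-by-step:
ask @ H1 ⇒ 6
put(6) @ H2 ⇒ s:=6
H0 returns [0]
H1 returns [0]
H2 returns ([0], 6)
= ([0], 6)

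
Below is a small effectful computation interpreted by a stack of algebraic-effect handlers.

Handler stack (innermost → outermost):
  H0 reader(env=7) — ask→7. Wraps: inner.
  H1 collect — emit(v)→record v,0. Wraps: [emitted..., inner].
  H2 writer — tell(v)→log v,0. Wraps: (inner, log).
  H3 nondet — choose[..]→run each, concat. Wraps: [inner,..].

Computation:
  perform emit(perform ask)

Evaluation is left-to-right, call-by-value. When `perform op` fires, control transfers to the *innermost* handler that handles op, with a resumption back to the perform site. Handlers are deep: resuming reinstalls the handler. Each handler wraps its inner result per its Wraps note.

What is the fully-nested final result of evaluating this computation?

Answer: [([7, 0], ())]

Evaluation trace:
ask @ H0 ⇒ 7
emit(7) @ H1 ⇒ out+=7
H0 returns 0
H1 returns [7, 0]
H2 returns ([7, 0], ())
H3 returns [([7, 0], ())]
= [([7, 0], ())]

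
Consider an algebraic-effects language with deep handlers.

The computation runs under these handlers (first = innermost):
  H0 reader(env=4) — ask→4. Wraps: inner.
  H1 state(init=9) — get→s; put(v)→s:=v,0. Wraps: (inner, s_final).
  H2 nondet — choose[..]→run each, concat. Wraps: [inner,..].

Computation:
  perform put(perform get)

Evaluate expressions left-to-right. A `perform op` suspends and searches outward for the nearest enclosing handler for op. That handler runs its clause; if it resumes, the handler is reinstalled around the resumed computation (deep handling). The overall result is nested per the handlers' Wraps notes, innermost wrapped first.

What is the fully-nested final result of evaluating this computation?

Answer: [(0, 9)]

Step-by-step:
get @ H1 ⇒ 9
put(9) @ H1 ⇒ s:=9
H0 returns 0
H1 returns (0, 9)
H2 returns [(0, 9)]
= [(0, 9)]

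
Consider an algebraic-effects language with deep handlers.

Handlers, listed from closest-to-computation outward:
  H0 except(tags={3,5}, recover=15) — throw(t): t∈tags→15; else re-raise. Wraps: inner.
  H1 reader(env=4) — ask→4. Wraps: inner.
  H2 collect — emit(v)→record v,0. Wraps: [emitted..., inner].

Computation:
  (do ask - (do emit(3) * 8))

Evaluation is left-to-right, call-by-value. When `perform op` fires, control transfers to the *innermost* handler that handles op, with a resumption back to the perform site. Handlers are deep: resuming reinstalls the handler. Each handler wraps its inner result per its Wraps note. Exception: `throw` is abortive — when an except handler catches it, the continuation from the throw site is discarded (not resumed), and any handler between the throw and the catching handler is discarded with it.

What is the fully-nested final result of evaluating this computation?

Answer: [3, 4]

Evaluation trace:
ask @ H1 ⇒ 4
emit(3) @ H2 ⇒ out+=3
H0 returns 4
H1 returns 4
H2 returns [3, 4]
= [3, 4]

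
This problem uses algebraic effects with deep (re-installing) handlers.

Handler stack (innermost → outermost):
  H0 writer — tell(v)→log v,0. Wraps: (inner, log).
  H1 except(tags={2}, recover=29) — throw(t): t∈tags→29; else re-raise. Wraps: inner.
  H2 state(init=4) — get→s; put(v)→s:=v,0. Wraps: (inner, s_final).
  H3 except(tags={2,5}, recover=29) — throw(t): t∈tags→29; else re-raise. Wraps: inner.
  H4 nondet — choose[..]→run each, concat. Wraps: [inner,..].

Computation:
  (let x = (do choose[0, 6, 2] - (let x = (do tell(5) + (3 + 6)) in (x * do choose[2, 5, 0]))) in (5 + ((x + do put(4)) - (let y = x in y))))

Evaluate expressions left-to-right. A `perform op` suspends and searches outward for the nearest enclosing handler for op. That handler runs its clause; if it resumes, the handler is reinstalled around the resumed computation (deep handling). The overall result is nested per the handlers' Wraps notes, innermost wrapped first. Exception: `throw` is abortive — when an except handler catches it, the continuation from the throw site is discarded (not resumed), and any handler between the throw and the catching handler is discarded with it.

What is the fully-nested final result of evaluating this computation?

Evaluation trace:
choose[0, 6, 2] @ H4
  branch[0] choose=0:
    tell(5) @ H0 ⇒ log+=5
    choose[2, 5, 0] @ H4
      branch[0] choose=2:
        put(4) @ H2 ⇒ s:=4
        H0 returns (5, (5))
        H1 returns (5, (5))
        H2 returns ((5, (5)), 4)
        H3 returns ((5, (5)), 4)
        H4 returns [((5, (5)), 4)]
      branch[1] choose=5:
        put(4) @ H2 ⇒ s:=4
        H0 returns (5, (5))
        H1 returns (5, (5))
        H2 returns ((5, (5)), 4)
        H3 returns ((5, (5)), 4)
        H4 returns [((5, (5)), 4)]
      branch[2] choose=0:
        put(4) @ H2 ⇒ s:=4
        H0 returns (5, (5))
        H1 returns (5, (5))
        H2 returns ((5, (5)), 4)
        H3 returns ((5, (5)), 4)
        H4 returns [((5, (5)), 4)]
  branch[1] choose=6:
    tell(5) @ H0 ⇒ log+=5
    choose[2, 5, 0] @ H4
      branch[0] choose=2:
        put(4) @ H2 ⇒ s:=4
        H0 returns (5, (5))
        H1 returns (5, (5))
        H2 returns ((5, (5)), 4)
        H3 returns ((5, (5)), 4)
        H4 returns [((5, (5)), 4)]
      branch[1] choose=5:
        put(4) @ H2 ⇒ s:=4
        H0 returns (5, (5))
        H1 returns (5, (5))
        H2 returns ((5, (5)), 4)
        H3 returns ((5, (5)), 4)
        H4 returns [((5, (5)), 4)]
      branch[2] choose=0:
        put(4) @ H2 ⇒ s:=4
        H0 returns (5, (5))
        H1 returns (5, (5))
        H2 returns ((5, (5)), 4)
        H3 returns ((5, (5)), 4)
        H4 returns [((5, (5)), 4)]
  branch[2] choose=2:
    tell(5) @ H0 ⇒ log+=5
    choose[2, 5, 0] @ H4
      branch[0] choose=2:
        put(4) @ H2 ⇒ s:=4
        H0 returns (5, (5))
        H1 returns (5, (5))
        H2 returns ((5, (5)), 4)
        H3 returns ((5, (5)), 4)
        H4 returns [((5, (5)), 4)]
      branch[1] choose=5:
        put(4) @ H2 ⇒ s:=4
        H0 returns (5, (5))
        H1 returns (5, (5))
        H2 returns ((5, (5)), 4)
        H3 returns ((5, (5)), 4)
        H4 returns [((5, (5)), 4)]
      branch[2] choose=0:
        put(4) @ H2 ⇒ s:=4
        H0 returns (5, (5))
        H1 returns (5, (5))
        H2 returns ((5, (5)), 4)
        H3 returns ((5, (5)), 4)
        H4 returns [((5, (5)), 4)]
= [((5, (5)), 4), ((5, (5)), 4), ((5, (5)), 4), ((5, (5)), 4), ((5, (5)), 4), ((5, (5)), 4), ((5, (5)), 4), ((5, (5)), 4), ((5, (5)), 4)]

Answer: [((5, (5)), 4), ((5, (5)), 4), ((5, (5)), 4), ((5, (5)), 4), ((5, (5)), 4), ((5, (5)), 4), ((5, (5)), 4), ((5, (5)), 4), ((5, (5)), 4)]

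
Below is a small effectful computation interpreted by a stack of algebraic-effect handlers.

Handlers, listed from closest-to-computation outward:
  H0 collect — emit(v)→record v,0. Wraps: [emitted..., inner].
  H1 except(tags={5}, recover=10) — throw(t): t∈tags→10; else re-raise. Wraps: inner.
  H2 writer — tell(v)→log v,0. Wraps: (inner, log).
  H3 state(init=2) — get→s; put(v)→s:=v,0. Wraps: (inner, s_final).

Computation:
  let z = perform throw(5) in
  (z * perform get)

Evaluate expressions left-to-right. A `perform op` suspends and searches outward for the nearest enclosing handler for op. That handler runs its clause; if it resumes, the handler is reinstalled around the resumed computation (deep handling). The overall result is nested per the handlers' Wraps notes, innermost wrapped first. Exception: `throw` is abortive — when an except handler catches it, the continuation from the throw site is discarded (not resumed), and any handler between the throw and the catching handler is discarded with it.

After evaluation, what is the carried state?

Answer: 2

Step-by-step:
throw(5) @ H1 caught ⇒ 10
H2 returns (10, ())
H3 returns ((10, ()), 2)
= ((10, ()), 2)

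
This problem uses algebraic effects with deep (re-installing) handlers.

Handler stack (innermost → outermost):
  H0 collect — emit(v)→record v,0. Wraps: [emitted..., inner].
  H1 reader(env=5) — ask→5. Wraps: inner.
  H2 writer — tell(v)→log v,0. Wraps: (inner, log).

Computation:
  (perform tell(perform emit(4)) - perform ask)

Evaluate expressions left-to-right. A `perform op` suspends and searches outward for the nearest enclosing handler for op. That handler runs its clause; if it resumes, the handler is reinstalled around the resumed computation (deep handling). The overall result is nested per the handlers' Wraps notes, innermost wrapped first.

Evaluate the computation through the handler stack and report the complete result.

Answer: ([4, -5], (0))

Step-by-step:
emit(4) @ H0 ⇒ out+=4
tell(0) @ H2 ⇒ log+=0
ask @ H1 ⇒ 5
H0 returns [4, -5]
H1 returns [4, -5]
H2 returns ([4, -5], (0))
= ([4, -5], (0))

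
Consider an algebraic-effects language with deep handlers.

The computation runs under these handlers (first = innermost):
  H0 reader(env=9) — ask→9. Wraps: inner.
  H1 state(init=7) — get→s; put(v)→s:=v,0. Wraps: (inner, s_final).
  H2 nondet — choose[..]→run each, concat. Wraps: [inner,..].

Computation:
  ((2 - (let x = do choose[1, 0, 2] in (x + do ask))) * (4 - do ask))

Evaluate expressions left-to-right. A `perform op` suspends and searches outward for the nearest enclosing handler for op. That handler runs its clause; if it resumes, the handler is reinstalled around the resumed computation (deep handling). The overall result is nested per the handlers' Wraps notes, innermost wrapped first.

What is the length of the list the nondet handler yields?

Answer: 3

Step-by-step:
choose[1, 0, 2] @ H2
  branch[0] choose=1:
    ask @ H0 ⇒ 9
    ask @ H0 ⇒ 9
    H0 returns 40
    H1 returns (40, 7)
    H2 returns [(40, 7)]
  branch[1] choose=0:
    ask @ H0 ⇒ 9
    ask @ H0 ⇒ 9
    H0 returns 35
    H1 returns (35, 7)
    H2 returns [(35, 7)]
  branch[2] choose=2:
    ask @ H0 ⇒ 9
    ask @ H0 ⇒ 9
    H0 returns 45
    H1 returns (45, 7)
    H2 returns [(45, 7)]
= [(40, 7), (35, 7), (45, 7)]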